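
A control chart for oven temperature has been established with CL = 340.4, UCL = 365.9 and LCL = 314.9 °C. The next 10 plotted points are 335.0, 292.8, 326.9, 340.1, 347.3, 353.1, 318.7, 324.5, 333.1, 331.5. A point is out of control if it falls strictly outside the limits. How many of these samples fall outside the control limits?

1

Compare each point to [314.9, 365.9]: sample 2 = 292.8 < LCL.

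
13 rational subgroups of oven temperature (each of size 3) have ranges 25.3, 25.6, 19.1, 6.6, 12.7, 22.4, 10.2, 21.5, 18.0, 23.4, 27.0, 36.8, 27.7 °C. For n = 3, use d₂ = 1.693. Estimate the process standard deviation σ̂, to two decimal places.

12.55

R̄ = (25.3 + 25.6 + 19.1 + 6.6 + 12.7 + 22.4 + 10.2 + 21.5 + 18.0 + 23.4 + 27.0 + 36.8 + 27.7) / 13 = 21.2538
σ̂ = R̄ / d₂ = 21.2538 / 1.693 = 12.5540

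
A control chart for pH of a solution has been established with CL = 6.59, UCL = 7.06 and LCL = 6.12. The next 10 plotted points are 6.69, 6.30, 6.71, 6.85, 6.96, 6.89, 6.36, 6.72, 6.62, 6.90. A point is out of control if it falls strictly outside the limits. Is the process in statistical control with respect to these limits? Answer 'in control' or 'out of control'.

All 10 points lie within [6.12, 7.06].

in control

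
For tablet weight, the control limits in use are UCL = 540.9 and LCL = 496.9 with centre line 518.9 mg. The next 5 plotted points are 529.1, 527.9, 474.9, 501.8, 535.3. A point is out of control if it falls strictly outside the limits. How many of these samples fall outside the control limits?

1

Compare each point to [496.9, 540.9]: sample 3 = 474.9 < LCL.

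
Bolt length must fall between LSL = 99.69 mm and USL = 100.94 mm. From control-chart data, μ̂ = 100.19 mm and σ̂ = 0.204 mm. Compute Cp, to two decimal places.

1.02

Cp = (USL − LSL) / (6σ̂) = (100.94 − 99.69) / (6 × 0.204) = 1.2500 / 1.2240 = 1.0212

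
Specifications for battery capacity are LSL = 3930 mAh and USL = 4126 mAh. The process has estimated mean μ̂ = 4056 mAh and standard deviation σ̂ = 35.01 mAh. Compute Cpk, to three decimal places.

0.666

Cpu = (USL − μ̂) / (3σ̂) = (4126 − 4056) / (3 × 35.01) = 0.6665; Cpl = (μ̂ − LSL) / (3σ̂) = (4056 − 3930) / (3 × 35.01) = 1.1997; Cpk = min(Cpu, Cpl) = 0.6665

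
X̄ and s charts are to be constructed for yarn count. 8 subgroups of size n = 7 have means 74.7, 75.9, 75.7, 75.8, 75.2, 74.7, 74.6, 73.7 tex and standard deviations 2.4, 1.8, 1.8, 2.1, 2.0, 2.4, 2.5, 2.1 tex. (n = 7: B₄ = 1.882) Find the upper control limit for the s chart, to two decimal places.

4.02

s̄ = (2.4 + 1.8 + 1.8 + 2.1 + 2.0 + 2.4 + 2.5 + 2.1) / 8 = 2.1375
UCL_s = B₄·s̄ = 1.882 × 2.1375 = 4.0228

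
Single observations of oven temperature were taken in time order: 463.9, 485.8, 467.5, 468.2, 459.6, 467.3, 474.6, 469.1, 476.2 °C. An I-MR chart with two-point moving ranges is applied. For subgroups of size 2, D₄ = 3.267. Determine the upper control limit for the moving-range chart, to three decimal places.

Moving ranges: 21.9, 18.3, 0.7, 8.6, 7.7, 7.3, 5.5, 7.1; M̄R̄ = 77.1000 / 8 = 9.6375
UCL_MR = D₄·M̄R̄ = 3.267 × 9.6375 = 31.4857

31.486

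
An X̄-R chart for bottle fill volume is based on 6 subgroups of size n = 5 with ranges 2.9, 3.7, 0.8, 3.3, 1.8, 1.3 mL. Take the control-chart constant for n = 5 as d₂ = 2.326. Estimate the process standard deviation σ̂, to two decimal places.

0.99

R̄ = (2.9 + 3.7 + 0.8 + 3.3 + 1.8 + 1.3) / 6 = 2.3000
σ̂ = R̄ / d₂ = 2.3000 / 2.326 = 0.9888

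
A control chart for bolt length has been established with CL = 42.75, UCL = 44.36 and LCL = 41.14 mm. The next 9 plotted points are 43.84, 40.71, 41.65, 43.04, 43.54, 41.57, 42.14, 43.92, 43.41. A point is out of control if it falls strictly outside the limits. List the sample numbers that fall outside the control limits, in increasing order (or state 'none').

Compare each point to [41.14, 44.36]: sample 2 = 40.71 < LCL.

2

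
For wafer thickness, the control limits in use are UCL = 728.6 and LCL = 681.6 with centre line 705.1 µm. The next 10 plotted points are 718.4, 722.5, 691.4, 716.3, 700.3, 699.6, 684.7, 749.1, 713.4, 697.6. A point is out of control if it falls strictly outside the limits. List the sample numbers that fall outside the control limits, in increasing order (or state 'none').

Compare each point to [681.6, 728.6]: sample 8 = 749.1 > UCL.

8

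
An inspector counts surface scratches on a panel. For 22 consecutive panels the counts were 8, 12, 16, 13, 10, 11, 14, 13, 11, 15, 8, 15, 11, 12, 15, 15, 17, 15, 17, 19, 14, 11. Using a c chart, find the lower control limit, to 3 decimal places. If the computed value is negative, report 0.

c̄ = (8 + 12 + 16 + 13 + 10 + 11 + 14 + 13 + 11 + 15 + 8 + 15 + 11 + 12 + 15 + 15 + 17 + 15 + 17 + 19 + 14 + 11) / 22 = 292 / 22 = 13.2727
LCL = c̄ − 3√c̄ = 13.2727 − 3 × 3.6432 = 2.3432

2.343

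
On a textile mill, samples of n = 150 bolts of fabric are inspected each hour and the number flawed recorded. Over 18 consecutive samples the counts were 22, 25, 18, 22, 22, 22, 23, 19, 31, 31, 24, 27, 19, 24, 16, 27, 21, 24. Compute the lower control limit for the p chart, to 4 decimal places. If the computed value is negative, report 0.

p̄ = Σdᵢ / (k·n) = 417 / (18 × 150) = 0.15444
LCL = p̄ − 3·√(p̄(1−p̄)/n) = 0.15444 − 3 × 0.02951 = 0.06593

0.0659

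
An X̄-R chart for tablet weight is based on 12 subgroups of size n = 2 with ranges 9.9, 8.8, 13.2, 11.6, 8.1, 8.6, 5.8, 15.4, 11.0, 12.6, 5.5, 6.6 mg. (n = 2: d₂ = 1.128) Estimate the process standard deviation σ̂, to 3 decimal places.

R̄ = (9.9 + 8.8 + 13.2 + 11.6 + 8.1 + 8.6 + 5.8 + 15.4 + 11.0 + 12.6 + 5.5 + 6.6) / 12 = 9.7583
σ̂ = R̄ / d₂ = 9.7583 / 1.128 = 8.6510

8.651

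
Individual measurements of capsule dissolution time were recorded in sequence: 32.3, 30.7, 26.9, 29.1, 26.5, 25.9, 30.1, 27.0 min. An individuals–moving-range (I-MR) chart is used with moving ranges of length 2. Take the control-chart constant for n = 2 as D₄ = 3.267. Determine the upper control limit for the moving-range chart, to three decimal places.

Moving ranges: 1.6, 3.8, 2.2, 2.6, 0.6, 4.2, 3.1; M̄R̄ = 18.1000 / 7 = 2.5857
UCL_MR = D₄·M̄R̄ = 3.267 × 2.5857 = 8.4475

8.448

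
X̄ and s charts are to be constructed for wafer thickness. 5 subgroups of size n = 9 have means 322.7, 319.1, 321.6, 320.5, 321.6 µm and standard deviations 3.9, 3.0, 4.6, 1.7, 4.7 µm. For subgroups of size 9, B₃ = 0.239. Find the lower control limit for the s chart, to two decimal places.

s̄ = (3.9 + 3.0 + 4.6 + 1.7 + 4.7) / 5 = 3.5800
LCL_s = B₃·s̄ = 0.239 × 3.5800 = 0.8556

0.86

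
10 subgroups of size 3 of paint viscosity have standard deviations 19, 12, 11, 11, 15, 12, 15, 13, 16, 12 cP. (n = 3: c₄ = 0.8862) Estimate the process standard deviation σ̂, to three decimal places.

s̄ = (19 + 12 + 11 + 11 + 15 + 12 + 15 + 13 + 16 + 12) / 10 = 13.6000
σ̂ = s̄ / c₄ = 13.6000 / 0.8862 = 15.3464

15.346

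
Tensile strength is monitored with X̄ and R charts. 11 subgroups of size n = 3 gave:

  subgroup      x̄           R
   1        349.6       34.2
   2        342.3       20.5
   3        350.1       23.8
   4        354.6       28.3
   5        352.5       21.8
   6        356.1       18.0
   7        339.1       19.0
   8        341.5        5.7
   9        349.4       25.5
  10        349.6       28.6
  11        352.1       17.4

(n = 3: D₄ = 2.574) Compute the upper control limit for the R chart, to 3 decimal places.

56.815

R̄ = (34.2 + 20.5 + 23.8 + 28.3 + 21.8 + 18.0 + 19.0 + 5.7 + 25.5 + 28.6 + 17.4) / 11 = 242.8000 / 11 = 22.0727
UCL_R = D₄·R̄ = 2.574 × 22.0727 = 56.8152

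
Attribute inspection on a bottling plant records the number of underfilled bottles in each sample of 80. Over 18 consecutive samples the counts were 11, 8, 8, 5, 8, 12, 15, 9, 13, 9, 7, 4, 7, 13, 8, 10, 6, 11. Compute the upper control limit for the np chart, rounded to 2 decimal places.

p̄ = Σdᵢ / (k·n) = 164 / (18 × 80) = 0.11389
UCL = np̄ + 3·√(np̄(1−p̄)) = 9.1111 + 3 × √(9.1111×0.88611) = 9.1111 + 3 × 2.8414 = 17.6353

17.64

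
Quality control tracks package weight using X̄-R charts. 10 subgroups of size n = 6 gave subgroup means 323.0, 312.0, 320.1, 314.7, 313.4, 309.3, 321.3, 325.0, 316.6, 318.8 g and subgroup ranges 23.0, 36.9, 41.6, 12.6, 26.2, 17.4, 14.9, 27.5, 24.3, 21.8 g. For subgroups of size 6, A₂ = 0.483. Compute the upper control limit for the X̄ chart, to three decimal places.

X̄̄ = (323.0 + 312.0 + 320.1 + 314.7 + 313.4 + 309.3 + 321.3 + 325.0 + 316.6 + 318.8) / 10 = 3174.2000 / 10 = 317.4200
R̄ = (23.0 + 36.9 + 41.6 + 12.6 + 26.2 + 17.4 + 14.9 + 27.5 + 24.3 + 21.8) / 10 = 246.2000 / 10 = 24.6200
UCL = X̄̄ + A₂·R̄ = 317.4200 + 0.483 × 24.6200 = 329.3115

329.311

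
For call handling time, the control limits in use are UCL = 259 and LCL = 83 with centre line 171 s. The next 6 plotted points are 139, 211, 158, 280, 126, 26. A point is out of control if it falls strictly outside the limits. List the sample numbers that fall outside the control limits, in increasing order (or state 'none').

Compare each point to [83, 259]: sample 4 = 280 > UCL; sample 6 = 26 < LCL.

4, 6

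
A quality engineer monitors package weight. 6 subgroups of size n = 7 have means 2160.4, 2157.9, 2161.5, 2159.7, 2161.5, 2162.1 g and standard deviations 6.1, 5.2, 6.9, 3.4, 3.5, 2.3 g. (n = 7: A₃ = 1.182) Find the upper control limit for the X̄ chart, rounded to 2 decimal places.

2165.91

X̄̄ = (2160.4 + 2157.9 + 2161.5 + 2159.7 + 2161.5 + 2162.1) / 6 = 2160.5167
s̄ = (6.1 + 5.2 + 6.9 + 3.4 + 3.5 + 2.3) / 6 = 4.5667
UCL = X̄̄ + A₃·s̄ = 2160.5167 + 1.182 × 4.5667 = 2165.9145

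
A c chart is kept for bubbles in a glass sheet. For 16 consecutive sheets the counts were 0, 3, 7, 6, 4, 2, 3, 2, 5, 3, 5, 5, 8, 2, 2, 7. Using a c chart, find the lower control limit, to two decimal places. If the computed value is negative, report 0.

0.00

c̄ = (0 + 3 + 7 + 6 + 4 + 2 + 3 + 2 + 5 + 3 + 5 + 5 + 8 + 2 + 2 + 7) / 16 = 64 / 16 = 4.0000
LCL = c̄ − 3√c̄ = 4.0000 − 3 × 2.0000 = -2.0000 → 0 (cannot be negative)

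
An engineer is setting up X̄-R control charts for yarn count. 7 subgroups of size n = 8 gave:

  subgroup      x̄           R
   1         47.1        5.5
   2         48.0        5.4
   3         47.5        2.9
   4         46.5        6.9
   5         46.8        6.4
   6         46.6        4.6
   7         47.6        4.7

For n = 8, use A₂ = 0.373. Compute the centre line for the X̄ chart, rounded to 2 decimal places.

X̄̄ = (47.1 + 48.0 + 47.5 + 46.5 + 46.8 + 46.6 + 47.6) / 7 = 330.1000 / 7 = 47.1571
CL = X̄̄ = 47.1571

47.16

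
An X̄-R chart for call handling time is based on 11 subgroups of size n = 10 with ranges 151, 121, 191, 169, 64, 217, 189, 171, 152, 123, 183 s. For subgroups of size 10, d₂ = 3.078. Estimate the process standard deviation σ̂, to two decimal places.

51.13

R̄ = (151 + 121 + 191 + 169 + 64 + 217 + 189 + 171 + 152 + 123 + 183) / 11 = 157.3636
σ̂ = R̄ / d₂ = 157.3636 / 3.078 = 51.1253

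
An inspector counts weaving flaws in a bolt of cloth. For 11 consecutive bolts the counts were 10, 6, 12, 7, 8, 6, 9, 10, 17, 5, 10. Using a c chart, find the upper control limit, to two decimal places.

18.14

c̄ = (10 + 6 + 12 + 7 + 8 + 6 + 9 + 10 + 17 + 5 + 10) / 11 = 100 / 11 = 9.0909
UCL = c̄ + 3√c̄ = 9.0909 + 3 × √9.0909 = 9.0909 + 3 × 3.0151 = 18.1362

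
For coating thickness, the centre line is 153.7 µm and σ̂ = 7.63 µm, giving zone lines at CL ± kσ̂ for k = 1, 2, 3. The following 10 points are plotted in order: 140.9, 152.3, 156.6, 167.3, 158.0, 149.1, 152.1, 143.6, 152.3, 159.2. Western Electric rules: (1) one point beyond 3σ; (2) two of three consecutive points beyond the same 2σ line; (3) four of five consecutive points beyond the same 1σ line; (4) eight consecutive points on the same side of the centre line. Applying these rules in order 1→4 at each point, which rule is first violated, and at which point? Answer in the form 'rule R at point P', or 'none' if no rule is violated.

none

Zone of each point (C = within 1σ̂, B = 1σ̂–2σ̂, A = 2σ̂–3σ̂, * = beyond 3σ̂; sign = side of CL): 1:-B, 2:-C, 3:+C, 4:+B, 5:+C, 6:-C, 7:-C, 8:-B, 9:-C, 10:+C
No rule fires across all 10 points.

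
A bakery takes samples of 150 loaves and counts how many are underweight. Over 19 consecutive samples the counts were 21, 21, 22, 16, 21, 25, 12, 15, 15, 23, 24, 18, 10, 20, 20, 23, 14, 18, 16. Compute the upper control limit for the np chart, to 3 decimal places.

30.750

p̄ = Σdᵢ / (k·n) = 354 / (19 × 150) = 0.12421
UCL = np̄ + 3·√(np̄(1−p̄)) = 18.6316 + 3 × √(18.6316×0.87579) = 18.6316 + 3 × 4.0395 = 30.7500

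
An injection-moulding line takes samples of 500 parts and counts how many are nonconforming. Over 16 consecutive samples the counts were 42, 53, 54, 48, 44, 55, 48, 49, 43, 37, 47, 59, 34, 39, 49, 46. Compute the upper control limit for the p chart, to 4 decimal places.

0.1324

p̄ = Σdᵢ / (k·n) = 747 / (16 × 500) = 0.09337
UCL = p̄ + 3·√(p̄(1−p̄)/n) = 0.09337 + 3 × √(0.09337×0.90663/500) = 0.09337 + 3 × 0.01301 = 0.13241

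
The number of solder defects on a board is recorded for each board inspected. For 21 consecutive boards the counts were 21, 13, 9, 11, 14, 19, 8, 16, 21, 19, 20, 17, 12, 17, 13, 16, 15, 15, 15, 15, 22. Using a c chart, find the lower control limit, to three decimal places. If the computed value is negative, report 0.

3.763

c̄ = (21 + 13 + 9 + 11 + 14 + 19 + 8 + 16 + 21 + 19 + 20 + 17 + 12 + 17 + 13 + 16 + 15 + 15 + 15 + 15 + 22) / 21 = 328 / 21 = 15.6190
LCL = c̄ − 3√c̄ = 15.6190 − 3 × 3.9521 = 3.7628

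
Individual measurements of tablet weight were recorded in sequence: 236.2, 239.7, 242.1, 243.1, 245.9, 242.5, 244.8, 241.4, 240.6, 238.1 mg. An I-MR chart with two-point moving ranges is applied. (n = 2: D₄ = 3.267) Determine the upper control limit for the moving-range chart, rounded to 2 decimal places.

8.02

Moving ranges: 3.5, 2.4, 1.0, 2.8, 3.4, 2.3, 3.4, 0.8, 2.5; M̄R̄ = 22.1000 / 9 = 2.4556
UCL_MR = D₄·M̄R̄ = 3.267 × 2.4556 = 8.0223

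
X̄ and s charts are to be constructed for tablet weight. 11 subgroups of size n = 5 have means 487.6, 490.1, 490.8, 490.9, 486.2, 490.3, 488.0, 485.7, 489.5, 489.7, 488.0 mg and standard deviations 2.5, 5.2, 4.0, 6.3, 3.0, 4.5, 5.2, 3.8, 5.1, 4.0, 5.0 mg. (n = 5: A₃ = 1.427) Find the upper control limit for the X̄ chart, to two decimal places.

495.10

X̄̄ = (487.6 + 490.1 + 490.8 + 490.9 + 486.2 + 490.3 + 488.0 + 485.7 + 489.5 + 489.7 + 488.0) / 11 = 488.8000
s̄ = (2.5 + 5.2 + 4.0 + 6.3 + 3.0 + 4.5 + 5.2 + 3.8 + 5.1 + 4.0 + 5.0) / 11 = 4.4182
UCL = X̄̄ + A₃·s̄ = 488.8000 + 1.427 × 4.4182 = 495.1047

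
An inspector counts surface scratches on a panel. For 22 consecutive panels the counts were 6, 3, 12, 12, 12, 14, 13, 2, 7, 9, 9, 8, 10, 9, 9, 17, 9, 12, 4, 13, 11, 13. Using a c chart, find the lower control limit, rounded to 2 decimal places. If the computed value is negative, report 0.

c̄ = (6 + 3 + 12 + 12 + 12 + 14 + 13 + 2 + 7 + 9 + 9 + 8 + 10 + 9 + 9 + 17 + 9 + 12 + 4 + 13 + 11 + 13) / 22 = 214 / 22 = 9.7273
LCL = c̄ − 3√c̄ = 9.7273 − 3 × 3.1189 = 0.3707

0.37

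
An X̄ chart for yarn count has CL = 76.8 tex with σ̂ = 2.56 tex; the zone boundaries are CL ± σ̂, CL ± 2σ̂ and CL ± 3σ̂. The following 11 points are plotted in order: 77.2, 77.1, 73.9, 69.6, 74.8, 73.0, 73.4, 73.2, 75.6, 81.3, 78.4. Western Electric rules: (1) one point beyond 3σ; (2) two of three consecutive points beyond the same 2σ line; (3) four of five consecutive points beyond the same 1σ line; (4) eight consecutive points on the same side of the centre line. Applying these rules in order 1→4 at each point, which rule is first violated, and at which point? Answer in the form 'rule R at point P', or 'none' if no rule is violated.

rule 3 at point 7

Zone of each point (C = within 1σ̂, B = 1σ̂–2σ̂, A = 2σ̂–3σ̂, * = beyond 3σ̂; sign = side of CL): 1:+C, 2:+C, 3:-B, 4:-A, 5:-C, 6:-B, 7:-B, 8:-B, 9:-C, 10:+B, 11:+C
Rule 3 (four of five consecutive points beyond the same 1σ limit) is satisfied at point 7.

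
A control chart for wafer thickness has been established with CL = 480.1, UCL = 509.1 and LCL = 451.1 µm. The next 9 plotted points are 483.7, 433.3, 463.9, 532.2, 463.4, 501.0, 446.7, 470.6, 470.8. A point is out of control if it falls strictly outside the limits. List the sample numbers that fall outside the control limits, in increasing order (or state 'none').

2, 4, 7

Compare each point to [451.1, 509.1]: sample 2 = 433.3 < LCL; sample 4 = 532.2 > UCL; sample 7 = 446.7 < LCL.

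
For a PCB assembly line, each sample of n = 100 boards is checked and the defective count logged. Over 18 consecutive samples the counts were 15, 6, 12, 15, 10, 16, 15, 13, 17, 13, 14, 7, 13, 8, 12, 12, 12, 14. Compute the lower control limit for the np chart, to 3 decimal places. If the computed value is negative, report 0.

2.542

p̄ = Σdᵢ / (k·n) = 224 / (18 × 100) = 0.12444
LCL = np̄ − 3·√(np̄(1−p̄)) = 12.4444 − 3 × 3.3009 = 2.5418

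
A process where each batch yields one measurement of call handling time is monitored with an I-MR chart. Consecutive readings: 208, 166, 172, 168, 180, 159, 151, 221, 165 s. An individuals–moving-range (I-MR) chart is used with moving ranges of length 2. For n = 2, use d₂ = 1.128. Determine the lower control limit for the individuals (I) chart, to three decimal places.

103.861

X̄ = (208 + 166 + 172 + 168 + 180 + 159 + 151 + 221 + 165) / 9 = 176.6667
Moving ranges: 42, 6, 4, 12, 21, 8, 70, 56; M̄R̄ = 219.0000 / 8 = 27.3750
LCL = X̄ − 3·M̄R̄/d₂ = 176.6667 − 3 × 27.3750 / 1.128 = 103.8608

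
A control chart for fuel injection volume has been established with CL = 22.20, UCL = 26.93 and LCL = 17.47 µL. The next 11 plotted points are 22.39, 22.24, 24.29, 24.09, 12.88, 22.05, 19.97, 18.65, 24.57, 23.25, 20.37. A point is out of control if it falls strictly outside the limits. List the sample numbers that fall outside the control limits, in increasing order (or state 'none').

Compare each point to [17.47, 26.93]: sample 5 = 12.88 < LCL.

5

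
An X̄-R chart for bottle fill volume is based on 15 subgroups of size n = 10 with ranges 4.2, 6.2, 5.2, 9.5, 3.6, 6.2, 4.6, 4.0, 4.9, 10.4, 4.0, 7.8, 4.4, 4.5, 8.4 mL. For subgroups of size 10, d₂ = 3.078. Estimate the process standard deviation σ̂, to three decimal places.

R̄ = (4.2 + 6.2 + 5.2 + 9.5 + 3.6 + 6.2 + 4.6 + 4.0 + 4.9 + 10.4 + 4.0 + 7.8 + 4.4 + 4.5 + 8.4) / 15 = 5.8600
σ̂ = R̄ / d₂ = 5.8600 / 3.078 = 1.9038

1.904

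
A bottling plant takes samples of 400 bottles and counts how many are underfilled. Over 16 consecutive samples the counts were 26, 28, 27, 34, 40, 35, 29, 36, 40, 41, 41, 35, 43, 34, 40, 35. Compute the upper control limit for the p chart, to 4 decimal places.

0.1306

p̄ = Σdᵢ / (k·n) = 564 / (16 × 400) = 0.08812
UCL = p̄ + 3·√(p̄(1−p̄)/n) = 0.08812 + 3 × √(0.08812×0.91187/400) = 0.08812 + 3 × 0.01417 = 0.13065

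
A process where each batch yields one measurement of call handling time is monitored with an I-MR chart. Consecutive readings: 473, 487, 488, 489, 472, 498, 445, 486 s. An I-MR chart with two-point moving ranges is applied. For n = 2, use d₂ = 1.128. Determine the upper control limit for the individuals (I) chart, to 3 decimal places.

X̄ = (473 + 487 + 488 + 489 + 472 + 498 + 445 + 486) / 8 = 479.7500
Moving ranges: 14, 1, 1, 17, 26, 53, 41; M̄R̄ = 153.0000 / 7 = 21.8571
UCL = X̄ + 3·M̄R̄/d₂ = 479.7500 + 3 × 21.8571 / 1.128 = 537.8807

537.881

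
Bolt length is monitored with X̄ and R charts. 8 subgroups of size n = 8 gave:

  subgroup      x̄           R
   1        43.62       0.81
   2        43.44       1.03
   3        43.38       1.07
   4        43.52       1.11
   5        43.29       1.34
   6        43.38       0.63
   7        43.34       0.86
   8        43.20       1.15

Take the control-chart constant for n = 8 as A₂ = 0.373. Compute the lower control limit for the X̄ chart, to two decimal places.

X̄̄ = (43.62 + 43.44 + 43.38 + 43.52 + 43.29 + 43.38 + 43.34 + 43.20) / 8 = 347.1700 / 8 = 43.3963
R̄ = (0.81 + 1.03 + 1.07 + 1.11 + 1.34 + 0.63 + 0.86 + 1.15) / 8 = 8.0000 / 8 = 1.0000
LCL = X̄̄ − A₂·R̄ = 43.3963 − 0.373 × 1.0000 = 43.0233

43.02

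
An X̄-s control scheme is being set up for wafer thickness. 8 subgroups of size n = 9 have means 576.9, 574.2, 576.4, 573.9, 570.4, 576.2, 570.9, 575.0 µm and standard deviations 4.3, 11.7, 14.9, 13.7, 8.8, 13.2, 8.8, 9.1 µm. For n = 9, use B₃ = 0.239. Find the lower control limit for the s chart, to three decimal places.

s̄ = (4.3 + 11.7 + 14.9 + 13.7 + 8.8 + 13.2 + 8.8 + 9.1) / 8 = 10.5625
LCL_s = B₃·s̄ = 0.239 × 10.5625 = 2.5244

2.524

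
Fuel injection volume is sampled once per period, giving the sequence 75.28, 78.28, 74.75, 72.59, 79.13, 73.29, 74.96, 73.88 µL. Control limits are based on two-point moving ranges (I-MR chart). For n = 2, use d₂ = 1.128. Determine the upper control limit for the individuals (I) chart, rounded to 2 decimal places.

X̄ = (75.28 + 78.28 + 74.75 + 72.59 + 79.13 + 73.29 + 74.96 + 73.88) / 8 = 75.2700
Moving ranges: 3.00, 3.53, 2.16, 6.54, 5.84, 1.67, 1.08; M̄R̄ = 23.8200 / 7 = 3.4029
UCL = X̄ + 3·M̄R̄/d₂ = 75.2700 + 3 × 3.4029 / 1.128 = 84.3202

84.32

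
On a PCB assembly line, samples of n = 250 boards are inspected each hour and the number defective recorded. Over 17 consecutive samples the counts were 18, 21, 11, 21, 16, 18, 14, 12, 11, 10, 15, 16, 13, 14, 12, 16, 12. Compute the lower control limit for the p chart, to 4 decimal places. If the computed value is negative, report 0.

0.0142

p̄ = Σdᵢ / (k·n) = 250 / (17 × 250) = 0.05882
LCL = p̄ − 3·√(p̄(1−p̄)/n) = 0.05882 − 3 × 0.01488 = 0.01418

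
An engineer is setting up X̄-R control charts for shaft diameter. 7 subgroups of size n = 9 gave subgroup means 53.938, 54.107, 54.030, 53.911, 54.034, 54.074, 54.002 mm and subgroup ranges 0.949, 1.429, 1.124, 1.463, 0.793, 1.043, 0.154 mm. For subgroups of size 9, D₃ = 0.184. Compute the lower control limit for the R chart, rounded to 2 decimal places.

0.18

R̄ = (0.949 + 1.429 + 1.124 + 1.463 + 0.793 + 1.043 + 0.154) / 7 = 6.9550 / 7 = 0.9936
LCL_R = D₃·R̄ = 0.184 × 0.9936 = 0.1828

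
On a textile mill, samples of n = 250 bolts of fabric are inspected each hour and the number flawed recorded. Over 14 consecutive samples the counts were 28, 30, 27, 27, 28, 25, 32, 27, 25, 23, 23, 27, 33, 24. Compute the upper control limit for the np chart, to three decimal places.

p̄ = Σdᵢ / (k·n) = 379 / (14 × 250) = 0.10829
UCL = np̄ + 3·√(np̄(1−p̄)) = 27.0714 + 3 × √(27.0714×0.89171) = 27.0714 + 3 × 4.9132 = 41.8112

41.811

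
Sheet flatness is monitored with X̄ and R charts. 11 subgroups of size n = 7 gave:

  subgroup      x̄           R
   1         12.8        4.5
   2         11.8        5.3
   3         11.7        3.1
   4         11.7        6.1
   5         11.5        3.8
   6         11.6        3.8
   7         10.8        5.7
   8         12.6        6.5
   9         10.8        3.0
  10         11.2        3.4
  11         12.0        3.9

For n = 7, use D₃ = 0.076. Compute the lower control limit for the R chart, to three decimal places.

R̄ = (4.5 + 5.3 + 3.1 + 6.1 + 3.8 + 3.8 + 5.7 + 6.5 + 3.0 + 3.4 + 3.9) / 11 = 49.1000 / 11 = 4.4636
LCL_R = D₃·R̄ = 0.076 × 4.4636 = 0.3392

0.339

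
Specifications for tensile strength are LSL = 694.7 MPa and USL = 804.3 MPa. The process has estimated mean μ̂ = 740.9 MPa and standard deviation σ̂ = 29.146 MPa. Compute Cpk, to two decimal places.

0.53

Cpu = (USL − μ̂) / (3σ̂) = (804.3 − 740.9) / (3 × 29.146) = 0.7251; Cpl = (μ̂ − LSL) / (3σ̂) = (740.9 − 694.7) / (3 × 29.146) = 0.5284; Cpk = min(Cpu, Cpl) = 0.5284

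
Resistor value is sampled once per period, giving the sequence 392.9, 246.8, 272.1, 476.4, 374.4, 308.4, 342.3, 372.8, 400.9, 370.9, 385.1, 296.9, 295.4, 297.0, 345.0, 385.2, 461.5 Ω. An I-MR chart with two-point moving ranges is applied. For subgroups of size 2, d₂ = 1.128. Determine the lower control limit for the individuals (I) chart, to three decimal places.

198.735

X̄ = (392.9 + 246.8 + 272.1 + 476.4 + 374.4 + 308.4 + 342.3 + 372.8 + 400.9 + 370.9 + 385.1 + 296.9 + 295.4 + 297.0 + 345.0 + 385.2 + 461.5) / 17 = 354.3529
Moving ranges: 146.1, 25.3, 204.3, 102.0, 66.0, 33.9, 30.5, 28.1, 30.0, 14.2, 88.2, 1.5, 1.6, 48.0, 40.2, 76.3; M̄R̄ = 936.2000 / 16 = 58.5125
LCL = X̄ − 3·M̄R̄/d₂ = 354.3529 − 3 × 58.5125 / 1.128 = 198.7346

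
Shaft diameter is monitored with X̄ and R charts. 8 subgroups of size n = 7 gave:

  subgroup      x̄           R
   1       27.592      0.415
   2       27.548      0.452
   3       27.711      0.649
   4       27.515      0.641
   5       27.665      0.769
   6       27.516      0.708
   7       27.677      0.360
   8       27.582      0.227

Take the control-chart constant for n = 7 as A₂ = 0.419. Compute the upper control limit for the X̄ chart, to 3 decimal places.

X̄̄ = (27.592 + 27.548 + 27.711 + 27.515 + 27.665 + 27.516 + 27.677 + 27.582) / 8 = 220.8060 / 8 = 27.6007
R̄ = (0.415 + 0.452 + 0.649 + 0.641 + 0.769 + 0.708 + 0.360 + 0.227) / 8 = 4.2210 / 8 = 0.5276
UCL = X̄̄ + A₂·R̄ = 27.6007 + 0.419 × 0.5276 = 27.8218

27.822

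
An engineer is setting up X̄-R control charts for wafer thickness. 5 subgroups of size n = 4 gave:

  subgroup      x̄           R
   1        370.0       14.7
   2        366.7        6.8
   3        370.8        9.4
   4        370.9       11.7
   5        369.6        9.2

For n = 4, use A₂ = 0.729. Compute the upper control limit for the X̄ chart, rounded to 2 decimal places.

377.15

X̄̄ = (370.0 + 366.7 + 370.8 + 370.9 + 369.6) / 5 = 1848.0000 / 5 = 369.6000
R̄ = (14.7 + 6.8 + 9.4 + 11.7 + 9.2) / 5 = 51.8000 / 5 = 10.3600
UCL = X̄̄ + A₂·R̄ = 369.6000 + 0.729 × 10.3600 = 377.1524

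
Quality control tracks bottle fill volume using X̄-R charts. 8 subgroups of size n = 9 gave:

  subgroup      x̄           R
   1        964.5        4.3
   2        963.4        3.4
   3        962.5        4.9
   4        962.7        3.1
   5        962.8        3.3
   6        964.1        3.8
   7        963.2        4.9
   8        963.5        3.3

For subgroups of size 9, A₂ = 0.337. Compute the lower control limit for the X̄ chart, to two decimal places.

X̄̄ = (964.5 + 963.4 + 962.5 + 962.7 + 962.8 + 964.1 + 963.2 + 963.5) / 8 = 7706.7000 / 8 = 963.3375
R̄ = (4.3 + 3.4 + 4.9 + 3.1 + 3.3 + 3.8 + 4.9 + 3.3) / 8 = 31.0000 / 8 = 3.8750
LCL = X̄̄ − A₂·R̄ = 963.3375 − 0.337 × 3.8750 = 962.0316

962.03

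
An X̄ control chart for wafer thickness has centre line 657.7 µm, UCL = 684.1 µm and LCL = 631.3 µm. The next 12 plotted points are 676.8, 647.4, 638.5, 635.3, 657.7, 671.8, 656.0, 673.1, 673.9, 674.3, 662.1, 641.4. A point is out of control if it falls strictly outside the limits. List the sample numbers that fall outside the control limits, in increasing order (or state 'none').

All 12 points lie within [631.3, 684.1].

none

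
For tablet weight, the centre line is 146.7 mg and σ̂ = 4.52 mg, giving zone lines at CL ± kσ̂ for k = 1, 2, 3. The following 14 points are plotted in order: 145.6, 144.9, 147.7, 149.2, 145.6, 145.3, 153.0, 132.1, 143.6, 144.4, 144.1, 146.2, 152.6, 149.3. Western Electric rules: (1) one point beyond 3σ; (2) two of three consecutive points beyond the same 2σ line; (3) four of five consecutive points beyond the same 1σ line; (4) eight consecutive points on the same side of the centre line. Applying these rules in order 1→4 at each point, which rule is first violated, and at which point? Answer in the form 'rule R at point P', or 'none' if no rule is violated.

Zone of each point (C = within 1σ̂, B = 1σ̂–2σ̂, A = 2σ̂–3σ̂, * = beyond 3σ̂; sign = side of CL): 1:-C, 2:-C, 3:+C, 4:+C, 5:-C, 6:-C, 7:+B, 8:-*, 9:-C, 10:-C, 11:-C, 12:-C, 13:+B, 14:+C
Rule 1 (one point beyond the 3σ limits) is satisfied at point 8.

rule 1 at point 8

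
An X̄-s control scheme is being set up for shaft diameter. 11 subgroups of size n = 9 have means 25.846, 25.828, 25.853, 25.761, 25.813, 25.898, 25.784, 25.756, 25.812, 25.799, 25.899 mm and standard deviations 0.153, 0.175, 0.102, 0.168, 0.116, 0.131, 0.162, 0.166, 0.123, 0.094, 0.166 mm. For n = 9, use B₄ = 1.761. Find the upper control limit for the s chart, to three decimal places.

s̄ = (0.153 + 0.175 + 0.102 + 0.168 + 0.116 + 0.131 + 0.162 + 0.166 + 0.123 + 0.094 + 0.166) / 11 = 0.1415
UCL_s = B₄·s̄ = 1.761 × 0.1415 = 0.2491

0.249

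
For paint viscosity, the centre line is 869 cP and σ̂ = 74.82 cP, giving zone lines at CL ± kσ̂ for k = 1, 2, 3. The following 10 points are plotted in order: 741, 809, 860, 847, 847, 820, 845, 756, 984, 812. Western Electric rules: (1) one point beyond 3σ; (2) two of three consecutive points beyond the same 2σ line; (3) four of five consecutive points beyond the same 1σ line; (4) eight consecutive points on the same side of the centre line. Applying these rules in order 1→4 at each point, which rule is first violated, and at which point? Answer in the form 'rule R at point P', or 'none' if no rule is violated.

Zone of each point (C = within 1σ̂, B = 1σ̂–2σ̂, A = 2σ̂–3σ̂, * = beyond 3σ̂; sign = side of CL): 1:-B, 2:-C, 3:-C, 4:-C, 5:-C, 6:-C, 7:-C, 8:-B, 9:+B, 10:-C
Rule 4 (eight consecutive points on the same side of the centre line) is satisfied at point 8.

rule 4 at point 8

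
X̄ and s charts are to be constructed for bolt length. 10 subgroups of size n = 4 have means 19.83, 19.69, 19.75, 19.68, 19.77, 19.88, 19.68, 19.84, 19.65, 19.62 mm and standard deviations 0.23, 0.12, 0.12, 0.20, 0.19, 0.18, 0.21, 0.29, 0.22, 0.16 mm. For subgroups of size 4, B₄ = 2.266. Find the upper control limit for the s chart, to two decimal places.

s̄ = (0.23 + 0.12 + 0.12 + 0.20 + 0.19 + 0.18 + 0.21 + 0.29 + 0.22 + 0.16) / 10 = 0.1920
UCL_s = B₄·s̄ = 2.266 × 0.1920 = 0.4351

0.44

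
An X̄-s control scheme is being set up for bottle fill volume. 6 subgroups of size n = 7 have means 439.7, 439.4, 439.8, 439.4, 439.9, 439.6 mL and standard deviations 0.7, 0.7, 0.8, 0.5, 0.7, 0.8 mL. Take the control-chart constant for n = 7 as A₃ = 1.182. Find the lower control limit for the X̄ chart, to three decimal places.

X̄̄ = (439.7 + 439.4 + 439.8 + 439.4 + 439.9 + 439.6) / 6 = 439.6333
s̄ = (0.7 + 0.7 + 0.8 + 0.5 + 0.7 + 0.8) / 6 = 0.7000
LCL = X̄̄ − A₃·s̄ = 439.6333 − 1.182 × 0.7000 = 438.8059

438.806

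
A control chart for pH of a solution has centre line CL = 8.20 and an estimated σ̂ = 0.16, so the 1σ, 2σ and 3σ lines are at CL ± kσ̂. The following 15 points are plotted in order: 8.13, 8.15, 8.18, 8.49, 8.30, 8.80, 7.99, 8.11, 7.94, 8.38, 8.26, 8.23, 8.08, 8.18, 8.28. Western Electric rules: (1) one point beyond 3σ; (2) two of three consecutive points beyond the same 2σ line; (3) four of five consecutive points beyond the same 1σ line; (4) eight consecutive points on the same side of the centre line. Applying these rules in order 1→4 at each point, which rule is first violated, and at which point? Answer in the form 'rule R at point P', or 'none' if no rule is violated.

rule 1 at point 6

Zone of each point (C = within 1σ̂, B = 1σ̂–2σ̂, A = 2σ̂–3σ̂, * = beyond 3σ̂; sign = side of CL): 1:-C, 2:-C, 3:-C, 4:+B, 5:+C, 6:+*, 7:-B, 8:-C, 9:-B, 10:+B, 11:+C, 12:+C, 13:-C, 14:-C, 15:+C
Rule 1 (one point beyond the 3σ limits) is satisfied at point 6.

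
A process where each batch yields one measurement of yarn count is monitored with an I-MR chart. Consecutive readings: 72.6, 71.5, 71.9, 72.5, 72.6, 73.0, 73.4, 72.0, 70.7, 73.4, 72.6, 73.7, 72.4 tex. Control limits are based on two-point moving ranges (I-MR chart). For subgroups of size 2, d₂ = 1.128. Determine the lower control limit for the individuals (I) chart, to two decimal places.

69.91

X̄ = (72.6 + 71.5 + 71.9 + 72.5 + 72.6 + 73.0 + 73.4 + 72.0 + 70.7 + 73.4 + 72.6 + 73.7 + 72.4) / 13 = 72.4846
Moving ranges: 1.1, 0.4, 0.6, 0.1, 0.4, 0.4, 1.4, 1.3, 2.7, 0.8, 1.1, 1.3; M̄R̄ = 11.6000 / 12 = 0.9667
LCL = X̄ − 3·M̄R̄/d₂ = 72.4846 − 3 × 0.9667 / 1.128 = 69.9137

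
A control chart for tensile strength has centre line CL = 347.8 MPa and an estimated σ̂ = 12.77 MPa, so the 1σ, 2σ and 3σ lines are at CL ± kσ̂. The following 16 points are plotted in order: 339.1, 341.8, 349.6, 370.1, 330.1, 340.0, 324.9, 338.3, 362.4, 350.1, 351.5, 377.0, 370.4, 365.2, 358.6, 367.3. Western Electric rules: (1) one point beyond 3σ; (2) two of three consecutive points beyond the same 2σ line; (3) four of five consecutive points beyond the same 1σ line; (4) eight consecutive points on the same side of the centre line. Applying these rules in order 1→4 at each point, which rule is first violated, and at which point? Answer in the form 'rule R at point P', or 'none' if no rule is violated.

rule 3 at point 16

Zone of each point (C = within 1σ̂, B = 1σ̂–2σ̂, A = 2σ̂–3σ̂, * = beyond 3σ̂; sign = side of CL): 1:-C, 2:-C, 3:+C, 4:+B, 5:-B, 6:-C, 7:-B, 8:-C, 9:+B, 10:+C, 11:+C, 12:+A, 13:+B, 14:+B, 15:+C, 16:+B
Rule 3 (four of five consecutive points beyond the same 1σ limit) is satisfied at point 16.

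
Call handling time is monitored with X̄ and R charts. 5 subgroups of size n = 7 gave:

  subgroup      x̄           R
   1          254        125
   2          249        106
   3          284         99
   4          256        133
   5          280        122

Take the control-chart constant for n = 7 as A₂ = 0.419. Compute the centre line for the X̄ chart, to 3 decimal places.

264.600

X̄̄ = (254 + 249 + 284 + 256 + 280) / 5 = 1323.0000 / 5 = 264.6000
CL = X̄̄ = 264.6000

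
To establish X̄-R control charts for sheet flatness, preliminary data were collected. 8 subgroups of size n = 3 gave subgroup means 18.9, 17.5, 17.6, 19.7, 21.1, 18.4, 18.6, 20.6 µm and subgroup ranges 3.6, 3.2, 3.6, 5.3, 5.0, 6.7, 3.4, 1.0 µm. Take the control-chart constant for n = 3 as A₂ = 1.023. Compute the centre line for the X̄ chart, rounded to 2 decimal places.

X̄̄ = (18.9 + 17.5 + 17.6 + 19.7 + 21.1 + 18.4 + 18.6 + 20.6) / 8 = 152.4000 / 8 = 19.0500
CL = X̄̄ = 19.0500

19.05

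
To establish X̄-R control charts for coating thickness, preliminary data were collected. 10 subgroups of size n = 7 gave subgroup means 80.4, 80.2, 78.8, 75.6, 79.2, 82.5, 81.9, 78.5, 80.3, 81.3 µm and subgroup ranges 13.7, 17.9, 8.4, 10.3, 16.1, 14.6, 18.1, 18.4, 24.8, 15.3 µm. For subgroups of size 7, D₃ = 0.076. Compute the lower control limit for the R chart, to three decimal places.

1.198

R̄ = (13.7 + 17.9 + 8.4 + 10.3 + 16.1 + 14.6 + 18.1 + 18.4 + 24.8 + 15.3) / 10 = 157.6000 / 10 = 15.7600
LCL_R = D₃·R̄ = 0.076 × 15.7600 = 1.1978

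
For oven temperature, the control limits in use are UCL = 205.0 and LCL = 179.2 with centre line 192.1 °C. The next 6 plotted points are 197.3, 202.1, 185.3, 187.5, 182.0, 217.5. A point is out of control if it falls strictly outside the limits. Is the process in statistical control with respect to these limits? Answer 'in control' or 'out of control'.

Compare each point to [179.2, 205.0]: sample 6 = 217.5 > UCL.

out of control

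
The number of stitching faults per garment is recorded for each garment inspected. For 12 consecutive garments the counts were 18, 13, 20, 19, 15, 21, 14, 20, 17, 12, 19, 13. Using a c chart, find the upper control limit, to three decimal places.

29.028

c̄ = (18 + 13 + 20 + 19 + 15 + 21 + 14 + 20 + 17 + 12 + 19 + 13) / 12 = 201 / 12 = 16.7500
UCL = c̄ + 3√c̄ = 16.7500 + 3 × √16.7500 = 16.7500 + 3 × 4.0927 = 29.0280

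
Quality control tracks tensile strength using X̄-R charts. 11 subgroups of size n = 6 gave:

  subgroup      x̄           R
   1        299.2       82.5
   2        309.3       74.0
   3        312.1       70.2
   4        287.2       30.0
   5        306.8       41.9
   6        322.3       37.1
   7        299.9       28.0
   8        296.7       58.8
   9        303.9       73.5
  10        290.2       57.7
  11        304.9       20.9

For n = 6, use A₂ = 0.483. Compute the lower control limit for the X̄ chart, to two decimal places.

277.72

X̄̄ = (299.2 + 309.3 + 312.1 + 287.2 + 306.8 + 322.3 + 299.9 + 296.7 + 303.9 + 290.2 + 304.9) / 11 = 3332.5000 / 11 = 302.9545
R̄ = (82.5 + 74.0 + 70.2 + 30.0 + 41.9 + 37.1 + 28.0 + 58.8 + 73.5 + 57.7 + 20.9) / 11 = 574.6000 / 11 = 52.2364
LCL = X̄̄ − A₂·R̄ = 302.9545 − 0.483 × 52.2364 = 277.7244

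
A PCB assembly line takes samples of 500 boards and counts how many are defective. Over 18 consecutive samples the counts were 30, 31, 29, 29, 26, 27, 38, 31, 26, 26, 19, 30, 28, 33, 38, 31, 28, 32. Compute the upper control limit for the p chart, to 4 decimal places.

p̄ = Σdᵢ / (k·n) = 532 / (18 × 500) = 0.05911
UCL = p̄ + 3·√(p̄(1−p̄)/n) = 0.05911 + 3 × √(0.05911×0.94089/500) = 0.05911 + 3 × 0.01055 = 0.09075

0.0908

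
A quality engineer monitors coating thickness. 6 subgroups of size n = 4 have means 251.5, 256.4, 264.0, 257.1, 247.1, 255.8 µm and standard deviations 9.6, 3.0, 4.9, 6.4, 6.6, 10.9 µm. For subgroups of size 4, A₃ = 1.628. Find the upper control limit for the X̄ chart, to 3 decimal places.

X̄̄ = (251.5 + 256.4 + 264.0 + 257.1 + 247.1 + 255.8) / 6 = 255.3167
s̄ = (9.6 + 3.0 + 4.9 + 6.4 + 6.6 + 10.9) / 6 = 6.9000
UCL = X̄̄ + A₃·s̄ = 255.3167 + 1.628 × 6.9000 = 266.5499

266.550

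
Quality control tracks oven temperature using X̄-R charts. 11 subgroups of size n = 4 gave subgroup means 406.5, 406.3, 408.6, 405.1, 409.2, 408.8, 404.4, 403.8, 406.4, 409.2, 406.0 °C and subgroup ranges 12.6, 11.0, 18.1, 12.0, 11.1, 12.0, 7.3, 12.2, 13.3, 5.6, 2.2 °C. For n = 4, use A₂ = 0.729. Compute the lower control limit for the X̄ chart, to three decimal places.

X̄̄ = (406.5 + 406.3 + 408.6 + 405.1 + 409.2 + 408.8 + 404.4 + 403.8 + 406.4 + 409.2 + 406.0) / 11 = 4474.3000 / 11 = 406.7545
R̄ = (12.6 + 11.0 + 18.1 + 12.0 + 11.1 + 12.0 + 7.3 + 12.2 + 13.3 + 5.6 + 2.2) / 11 = 117.4000 / 11 = 10.6727
LCL = X̄̄ − A₂·R̄ = 406.7545 − 0.729 × 10.6727 = 398.9741

398.974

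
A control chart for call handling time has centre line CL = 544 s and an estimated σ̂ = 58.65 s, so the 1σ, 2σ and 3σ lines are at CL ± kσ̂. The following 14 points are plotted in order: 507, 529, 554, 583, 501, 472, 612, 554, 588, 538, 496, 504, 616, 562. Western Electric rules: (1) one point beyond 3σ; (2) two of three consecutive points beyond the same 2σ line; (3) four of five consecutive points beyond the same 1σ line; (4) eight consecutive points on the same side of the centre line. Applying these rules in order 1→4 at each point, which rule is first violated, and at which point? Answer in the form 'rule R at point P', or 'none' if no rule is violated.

Zone of each point (C = within 1σ̂, B = 1σ̂–2σ̂, A = 2σ̂–3σ̂, * = beyond 3σ̂; sign = side of CL): 1:-C, 2:-C, 3:+C, 4:+C, 5:-C, 6:-B, 7:+B, 8:+C, 9:+C, 10:-C, 11:-C, 12:-C, 13:+B, 14:+C
No rule fires across all 14 points.

none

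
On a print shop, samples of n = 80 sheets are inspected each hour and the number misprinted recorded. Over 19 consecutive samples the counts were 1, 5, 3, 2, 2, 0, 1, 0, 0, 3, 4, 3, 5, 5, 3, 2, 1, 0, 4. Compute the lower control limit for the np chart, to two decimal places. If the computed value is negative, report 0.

0.00

p̄ = Σdᵢ / (k·n) = 44 / (19 × 80) = 0.02895
LCL = np̄ − 3·√(np̄(1−p̄)) = 2.3158 − 3 × 1.4996 = -2.1830 → 0 (negative, so LCL = 0)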